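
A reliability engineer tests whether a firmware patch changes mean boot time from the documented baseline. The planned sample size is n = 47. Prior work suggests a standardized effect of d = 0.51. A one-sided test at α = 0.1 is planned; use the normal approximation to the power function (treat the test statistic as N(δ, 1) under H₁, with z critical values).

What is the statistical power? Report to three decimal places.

Noncentrality parameter: δ = d·√n = 0.51 × √47 = 3.4964
Critical value for a one-sided test at α = 0.1: z_α = 1.282.
Power = P(Z > 1.282 − δ) = Φ(2.215) = 0.9866.

Power ≈ 0.987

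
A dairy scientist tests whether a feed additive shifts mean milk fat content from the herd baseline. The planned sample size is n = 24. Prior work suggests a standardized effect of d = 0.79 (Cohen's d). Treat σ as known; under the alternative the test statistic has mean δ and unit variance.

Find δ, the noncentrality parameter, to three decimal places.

δ = d·√n = 0.79 × √24 = 3.8702

δ ≈ 3.870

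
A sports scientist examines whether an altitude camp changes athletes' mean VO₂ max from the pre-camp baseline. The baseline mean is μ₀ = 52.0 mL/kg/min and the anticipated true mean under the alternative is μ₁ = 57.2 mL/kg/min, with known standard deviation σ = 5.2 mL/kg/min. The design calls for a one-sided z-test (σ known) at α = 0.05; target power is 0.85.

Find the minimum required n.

Standardized effect: d = |μ₁ − μ₀| / σ = |57.2 − 52.0| / 5.2 = 1.0000
Set Φ(δ − 1.645) = 0.85; then δ − 1.645 = Φ⁻¹(0.85) = 1.036, giving δ = 2.681.
δ = d·√n ⇒ n = (δ/d)² = (2.681 / 1.0000)² = 7.19.
Rounding up, n = 8.

n = 8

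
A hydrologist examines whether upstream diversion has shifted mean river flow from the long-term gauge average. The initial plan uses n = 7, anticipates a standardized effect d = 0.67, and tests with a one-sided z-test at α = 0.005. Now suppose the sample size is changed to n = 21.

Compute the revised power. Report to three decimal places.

Power ≈ 0.690

With n = 21: δ = d·√n = 0.67 × √21 = 3.0703. Critical value z_{0.005} = 2.576.
Revised power = Φ(δ − 2.576) = Φ(0.494) = 0.6895.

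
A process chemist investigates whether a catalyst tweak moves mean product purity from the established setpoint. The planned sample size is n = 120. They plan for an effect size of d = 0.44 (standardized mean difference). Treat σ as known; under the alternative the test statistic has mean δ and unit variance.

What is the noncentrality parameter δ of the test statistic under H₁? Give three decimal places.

δ ≈ 4.820

δ = d·√n = 0.44 × √120 = 4.8200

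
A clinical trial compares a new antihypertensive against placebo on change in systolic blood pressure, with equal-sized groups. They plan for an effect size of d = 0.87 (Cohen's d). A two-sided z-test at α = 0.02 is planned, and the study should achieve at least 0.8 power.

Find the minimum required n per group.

For power 0.8 need Φ(δ − z_{0.01}) = 0.8, so δ = z_{0.01} + z_{0.20} = 2.326 + 0.842 = 3.168.
(The Φ(−δ − z_{α/2}) term is vanishingly small for δ > 0 and is dropped in the standard sample-size formula.)
δ = d·√(n/2) ⇒ n = 2(δ/d)² = 2 × (3.168 / 0.87)² = 26.52.
Round up to the next whole unit.

n = 27 per group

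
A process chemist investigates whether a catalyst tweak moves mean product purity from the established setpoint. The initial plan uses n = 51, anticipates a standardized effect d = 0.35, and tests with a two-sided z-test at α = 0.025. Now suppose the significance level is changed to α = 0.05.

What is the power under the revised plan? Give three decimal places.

δ = d·√n = 0.35 × √51 = 2.4995 (unchanged). New critical value: z_{0.025} = 1.960.
Revised power = Φ(δ − 1.960) + Φ(−δ − 1.960) = Φ(0.540) + Φ(-4.459) = 0.7052 + 0.0000 = 0.7052.

Power ≈ 0.705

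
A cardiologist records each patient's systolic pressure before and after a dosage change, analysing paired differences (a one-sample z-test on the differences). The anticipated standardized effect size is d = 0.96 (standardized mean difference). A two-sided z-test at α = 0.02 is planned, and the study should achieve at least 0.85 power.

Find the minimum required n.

n = 13

For power 0.85 need Φ(δ − z_{0.01}) = 0.85, so δ = z_{0.01} + z_{0.15} = 2.326 + 1.036 = 3.363.
(The Φ(−δ − z_{α/2}) term is vanishingly small for δ > 0 and is dropped in the standard sample-size formula.)
δ = d·√n ⇒ n = (δ/d)² = (3.363 / 0.96)² = 12.27.
Rounding up, n = 13.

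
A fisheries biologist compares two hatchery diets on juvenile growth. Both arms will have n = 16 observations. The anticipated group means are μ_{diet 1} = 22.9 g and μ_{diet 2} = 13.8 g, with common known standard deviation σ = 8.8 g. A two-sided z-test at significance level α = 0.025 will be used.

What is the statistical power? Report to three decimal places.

Power ≈ 0.753

Standardized effect: d = |μ_{diet 1} − μ_{diet 2}| / σ = |22.9 − 13.8| / 8.8 = 1.0341
Noncentrality parameter: δ = d·√(n/2) = 1.0341 × √(16/2) = 2.9249
Critical value for a two-sided test at α = 0.025: z_{α/2} = 2.241.
Power = Φ(δ − 2.241) + Φ(−δ − 2.241) = Φ(0.683) + Φ(-5.166) = 0.7528 + 0.0000 = 0.7528.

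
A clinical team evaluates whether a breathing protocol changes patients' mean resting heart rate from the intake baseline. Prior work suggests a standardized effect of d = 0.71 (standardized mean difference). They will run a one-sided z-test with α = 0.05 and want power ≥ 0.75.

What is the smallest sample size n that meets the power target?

Set Φ(δ − 1.645) = 0.75; then δ − 1.645 = Φ⁻¹(0.75) = 0.674, giving δ = 2.319.
δ = d·√n ⇒ n = (δ/d)² = (2.319 / 0.71)² = 10.67.
Round up to the next whole unit.

n = 11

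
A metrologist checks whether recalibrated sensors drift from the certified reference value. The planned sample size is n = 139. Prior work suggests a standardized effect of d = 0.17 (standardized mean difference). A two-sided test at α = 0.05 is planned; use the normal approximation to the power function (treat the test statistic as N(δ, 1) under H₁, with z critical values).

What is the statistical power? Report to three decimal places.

Noncentrality parameter: δ = d·√n = 0.17 × √139 = 2.0043
Critical value for a two-sided test at α = 0.05: z_{α/2} = 1.960.
Power = Φ(δ − 1.960) + Φ(−δ − 1.960) = Φ(0.044) + Φ(-3.964) = 0.5177 + 0.0000 = 0.5177.

Power ≈ 0.518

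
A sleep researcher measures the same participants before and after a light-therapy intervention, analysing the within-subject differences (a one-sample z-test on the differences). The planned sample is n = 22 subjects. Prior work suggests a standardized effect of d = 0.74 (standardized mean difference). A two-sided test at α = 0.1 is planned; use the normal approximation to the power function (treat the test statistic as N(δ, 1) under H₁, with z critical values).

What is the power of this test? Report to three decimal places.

Noncentrality parameter: δ = d·√n = 0.74 × √22 = 3.4709
Critical value for a two-sided test at α = 0.1: z_{α/2} = 1.645.
Power = Φ(δ − 1.645) + Φ(−δ − 1.645) = Φ(1.826) + Φ(-5.116) = 0.9661 + 0.0000 = 0.9661.

Power ≈ 0.966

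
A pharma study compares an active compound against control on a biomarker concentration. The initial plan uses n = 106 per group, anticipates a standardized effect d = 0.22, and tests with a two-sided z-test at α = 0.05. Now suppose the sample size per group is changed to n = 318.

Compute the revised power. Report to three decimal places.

With n = 318 per group: δ = d·√(n/2) = 0.22 × √(318/2) = 2.7741. Critical value z_{0.025} = 1.960.
Revised power = Φ(δ − 1.960) + Φ(−δ − 1.960) = Φ(0.814) + Φ(-4.734) = 0.7922 + 0.0000 = 0.7922.

Power ≈ 0.792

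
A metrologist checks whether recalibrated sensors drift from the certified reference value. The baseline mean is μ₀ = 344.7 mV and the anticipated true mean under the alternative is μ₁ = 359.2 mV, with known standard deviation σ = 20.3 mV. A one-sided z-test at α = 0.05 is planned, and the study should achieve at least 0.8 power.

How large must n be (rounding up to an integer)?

n = 13

Standardized effect: d = |μ₁ − μ₀| / σ = |359.2 − 344.7| / 20.3 = 0.7143
For power 0.8 need Φ(δ − z_{0.05}) = 0.8, so δ = z_{0.05} + z_{0.20} = 1.645 + 0.842 = 2.486.
δ = d·√n ⇒ n = (δ/d)² = (2.486 / 0.7143)² = 12.12.
Round up to the next whole unit.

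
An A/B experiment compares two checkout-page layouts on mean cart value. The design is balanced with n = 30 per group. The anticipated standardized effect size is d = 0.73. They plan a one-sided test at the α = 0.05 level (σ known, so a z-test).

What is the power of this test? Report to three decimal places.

Noncentrality parameter: δ = d·√(n/2) = 0.73 × √(30/2) = 2.8273
Critical value for a one-sided test at α = 0.05: z_α = 1.645.
Power = Φ(δ − 1.645) = Φ(1.182) = 0.8815.

Power ≈ 0.881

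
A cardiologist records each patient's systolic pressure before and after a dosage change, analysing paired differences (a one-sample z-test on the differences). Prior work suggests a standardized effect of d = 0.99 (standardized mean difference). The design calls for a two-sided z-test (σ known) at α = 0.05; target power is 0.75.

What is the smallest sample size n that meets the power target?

n = 8

Set Φ(δ − 1.960) = 0.75; then δ − 1.960 = Φ⁻¹(0.75) = 0.674, giving δ = 2.634.
(The Φ(−δ − z_{α/2}) term is vanishingly small for δ > 0 and is dropped in the standard sample-size formula.)
δ = d·√n ⇒ n = (δ/d)² = (2.634 / 0.99)² = 7.08.
Round up to the next whole unit.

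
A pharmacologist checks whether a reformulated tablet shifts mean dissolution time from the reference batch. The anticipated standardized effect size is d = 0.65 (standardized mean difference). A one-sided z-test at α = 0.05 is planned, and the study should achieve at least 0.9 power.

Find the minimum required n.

Set Φ(δ − 1.645) = 0.9; then δ − 1.645 = Φ⁻¹(0.9) = 1.282, giving δ = 2.926.
δ = d·√n ⇒ n = (δ/d)² = (2.926 / 0.65)² = 20.27.
Rounding up, n = 21.

n = 21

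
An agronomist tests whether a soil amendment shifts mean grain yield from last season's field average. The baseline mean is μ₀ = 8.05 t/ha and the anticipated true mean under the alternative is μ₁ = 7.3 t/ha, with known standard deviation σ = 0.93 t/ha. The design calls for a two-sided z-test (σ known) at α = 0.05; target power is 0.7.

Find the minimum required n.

n = 10

Standardized effect: d = |μ₁ − μ₀| / σ = |7.3 − 8.05| / 0.93 = 0.8065
For power 0.7 need Φ(δ − z_{0.025}) = 0.7, so δ = z_{0.025} + z_{0.30} = 1.960 + 0.524 = 2.484.
(Ignoring the negligible lower-tail rejection probability gives the usual closed-form inversion.)
δ = d·√n ⇒ n = (δ/d)² = (2.484 / 0.8065)² = 9.49.
Rounding up, n = 10.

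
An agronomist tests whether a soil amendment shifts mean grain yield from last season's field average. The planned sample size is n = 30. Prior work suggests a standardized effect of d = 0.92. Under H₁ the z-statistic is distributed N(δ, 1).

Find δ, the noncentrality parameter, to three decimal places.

δ ≈ 5.039

δ = d·√n = 0.92 × √30 = 5.0390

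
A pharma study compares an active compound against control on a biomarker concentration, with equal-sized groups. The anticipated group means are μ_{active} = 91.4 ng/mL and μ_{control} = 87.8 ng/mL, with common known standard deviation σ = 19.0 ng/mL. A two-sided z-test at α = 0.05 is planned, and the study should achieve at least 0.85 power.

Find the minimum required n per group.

n = 501 per group

Standardized effect: d = |μ_{active} − μ_{control}| / σ = |91.4 − 87.8| / 19.0 = 0.1895
For power 0.85 need Φ(δ − z_{0.025}) = 0.85, so δ = z_{0.025} + z_{0.15} = 1.960 + 1.036 = 2.996.
(Ignoring the negligible lower-tail rejection probability gives the usual closed-form inversion.)
δ = d·√(n/2) ⇒ n = 2(δ/d)² = 2 × (2.996 / 0.1895)² = 500.19.
Round up to the next whole unit.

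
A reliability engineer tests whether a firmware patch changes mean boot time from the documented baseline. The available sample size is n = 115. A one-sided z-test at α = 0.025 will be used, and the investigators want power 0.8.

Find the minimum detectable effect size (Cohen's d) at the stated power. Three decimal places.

Need Φ(δ − 1.960) = 0.8, so δ = 1.960 + 0.842 = 2.802.
δ = d·√n ⇒ d = δ/√n = 2.802/√115 = 0.2612.

d ≈ 0.261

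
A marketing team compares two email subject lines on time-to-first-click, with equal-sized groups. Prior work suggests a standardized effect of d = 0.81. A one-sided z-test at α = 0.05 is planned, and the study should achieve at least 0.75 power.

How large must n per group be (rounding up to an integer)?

Set Φ(δ − 1.645) = 0.75; then δ − 1.645 = Φ⁻¹(0.75) = 0.674, giving δ = 2.319.
δ = d·√(n/2) ⇒ n = 2(δ/d)² = 2 × (2.319 / 0.81)² = 16.40.
Rounding up, n = 17 per group.

n = 17 per group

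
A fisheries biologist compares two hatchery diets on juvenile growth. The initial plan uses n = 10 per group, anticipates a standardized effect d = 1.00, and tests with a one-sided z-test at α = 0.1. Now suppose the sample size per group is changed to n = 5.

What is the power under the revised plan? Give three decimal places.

Power ≈ 0.618

With n = 5 per group: δ = d·√(n/2) = 1.00 × √(5/2) = 1.5811. Critical value z_{0.1} = 1.282.
Revised power = Φ(δ − 1.282) = Φ(0.300) = 0.6178.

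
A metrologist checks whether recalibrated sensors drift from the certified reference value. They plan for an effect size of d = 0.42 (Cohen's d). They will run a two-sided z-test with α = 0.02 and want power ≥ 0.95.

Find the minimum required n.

Set Φ(δ − 2.326) = 0.95; then δ − 2.326 = Φ⁻¹(0.95) = 1.645, giving δ = 3.971.
(For δ > 0 the lower-tail rejection region contributes negligibly to power, so the one-term inversion is standard.)
δ = d·√n ⇒ n = (δ/d)² = (3.971 / 0.42)² = 89.40.
Round up to the next whole unit.

n = 90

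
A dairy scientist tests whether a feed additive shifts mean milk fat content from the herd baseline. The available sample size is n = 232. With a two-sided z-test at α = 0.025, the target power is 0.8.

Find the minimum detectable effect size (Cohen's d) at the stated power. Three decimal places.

Required noncentrality: δ = z_{0.0125} + z_{0.20} = 2.241 + 0.842 = 3.083.
(The second rejection-region term Φ(−δ − z_{α/2}) is negligible and dropped.)
δ = d·√n ⇒ d = δ/√n = 3.083/√232 = 0.2024.

d ≈ 0.202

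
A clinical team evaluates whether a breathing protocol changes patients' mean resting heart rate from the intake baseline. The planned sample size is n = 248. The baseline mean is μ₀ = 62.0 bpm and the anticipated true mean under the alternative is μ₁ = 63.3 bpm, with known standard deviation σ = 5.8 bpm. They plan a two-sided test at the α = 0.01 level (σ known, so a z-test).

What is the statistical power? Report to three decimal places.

Power ≈ 0.830

Standardized effect: d = |μ₁ − μ₀| / σ = |63.3 − 62.0| / 5.8 = 0.2241
Noncentrality parameter: δ = d·√n = 0.2241 × √248 = 3.5297
Critical value for a two-sided test at α = 0.01: z_{α/2} = 2.576.
Power = Φ(δ − 2.576) + Φ(−δ − 2.576) = Φ(0.954) + Φ(-6.106) = 0.8299 + 0.0000 = 0.8299.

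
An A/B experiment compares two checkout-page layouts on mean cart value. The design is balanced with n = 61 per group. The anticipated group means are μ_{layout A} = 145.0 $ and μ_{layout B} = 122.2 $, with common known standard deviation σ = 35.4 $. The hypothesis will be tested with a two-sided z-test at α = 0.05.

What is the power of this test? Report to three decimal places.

Power ≈ 0.945

Standardized effect: d = |μ_{layout A} − μ_{layout B}| / σ = |145.0 − 122.2| / 35.4 = 0.6441
Noncentrality parameter: δ = d·√(n/2) = 0.6441 × √(61/2) = 3.5570
Two-sided α = 0.05 → critical value z_{0.025} = 1.960.
Power = Φ(δ − 1.960) + Φ(−δ − 1.960) = Φ(1.597) + Φ(-5.517) = 0.9449 + 0.0000 = 0.9449.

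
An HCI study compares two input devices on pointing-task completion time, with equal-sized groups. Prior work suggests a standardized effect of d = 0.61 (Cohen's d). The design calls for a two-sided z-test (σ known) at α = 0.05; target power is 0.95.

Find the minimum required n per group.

For power 0.95 need Φ(δ − z_{0.025}) = 0.95, so δ = z_{0.025} + z_{0.05} = 1.960 + 1.645 = 3.605.
(Ignoring the negligible lower-tail rejection probability gives the usual closed-form inversion.)
δ = d·√(n/2) ⇒ n = 2(δ/d)² = 2 × (3.605 / 0.61)² = 69.85.
Rounding up, n = 70 per group.

n = 70 per group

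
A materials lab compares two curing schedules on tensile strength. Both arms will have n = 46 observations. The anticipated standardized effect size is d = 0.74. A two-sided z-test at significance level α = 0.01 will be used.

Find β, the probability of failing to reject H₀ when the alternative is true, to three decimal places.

β ≈ 0.165

Noncentrality parameter: δ = d·√(n/2) = 0.74 × √(46/2) = 3.5489
Critical value for a two-sided test at α = 0.01: z_{α/2} = 2.576.
Power = Φ(δ − 2.576) + Φ(−δ − 2.576) = Φ(0.973) + Φ(-6.125) = 0.8347 + 0.0000 = 0.8347.
Type II error: β = 1 − power = 1 − 0.8347 = 0.1653.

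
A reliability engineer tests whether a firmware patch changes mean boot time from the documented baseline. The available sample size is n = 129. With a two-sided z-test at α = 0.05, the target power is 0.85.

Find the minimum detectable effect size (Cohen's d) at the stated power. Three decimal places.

d ≈ 0.264

Need Φ(δ − 1.960) = 0.85, so δ = 1.960 + 1.036 = 2.996.
(The second rejection-region term Φ(−δ − z_{α/2}) is negligible and dropped.)
δ = d·√n ⇒ d = δ/√n = 2.996/√129 = 0.2638.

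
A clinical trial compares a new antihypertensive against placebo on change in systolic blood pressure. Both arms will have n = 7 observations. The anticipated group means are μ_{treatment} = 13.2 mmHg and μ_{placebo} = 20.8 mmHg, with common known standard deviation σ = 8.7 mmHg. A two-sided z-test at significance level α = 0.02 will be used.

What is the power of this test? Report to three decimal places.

Standardized effect: d = |μ_{treatment} − μ_{placebo}| / σ = |13.2 − 20.8| / 8.7 = 0.8736
Noncentrality parameter: δ = d·√(n/2) = 0.8736 × √(7/2) = 1.6343
Critical value for a two-sided test at α = 0.02: z_{α/2} = 2.326.
Power = Φ(δ − 2.326) + Φ(−δ − 2.326) = Φ(-0.692) + Φ(-3.961) = 0.2444 + 0.0000 = 0.2445.

Power ≈ 0.244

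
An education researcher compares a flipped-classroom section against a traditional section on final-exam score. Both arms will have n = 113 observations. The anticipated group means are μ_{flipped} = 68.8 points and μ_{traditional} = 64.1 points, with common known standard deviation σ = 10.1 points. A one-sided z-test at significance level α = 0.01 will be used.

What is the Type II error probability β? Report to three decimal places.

Standardized effect: d = |μ_{flipped} − μ_{traditional}| / σ = |68.8 − 64.1| / 10.1 = 0.4653
Noncentrality parameter: δ = d·√(n/2) = 0.4653 × √(113/2) = 3.4978
One-sided α = 0.01 → critical value z_{0.01} = 2.326.
Power = Φ(δ − 2.326) = Φ(1.171) = 0.8793.
Type II error: β = 1 − power = 1 − 0.8793 = 0.1207.

β ≈ 0.121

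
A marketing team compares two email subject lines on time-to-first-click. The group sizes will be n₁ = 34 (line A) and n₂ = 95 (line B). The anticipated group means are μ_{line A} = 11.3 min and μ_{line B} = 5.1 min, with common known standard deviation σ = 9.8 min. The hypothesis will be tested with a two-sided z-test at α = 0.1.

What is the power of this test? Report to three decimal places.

Power ≈ 0.936

Standardized effect: d = |μ_{line A} − μ_{line B}| / σ = |11.3 − 5.1| / 9.8 = 0.6327
Noncentrality parameter: δ = d / √(1/n₁ + 1/n₂) = 0.6327 / √(1/34 + 1/95) = 3.1657
Two-sided α = 0.1 → critical value z_{0.05} = 1.645.
Power = Φ(δ − 1.645) + Φ(−δ − 1.645) = Φ(1.521) + Φ(-4.811) = 0.9359 + 0.0000 = 0.9359.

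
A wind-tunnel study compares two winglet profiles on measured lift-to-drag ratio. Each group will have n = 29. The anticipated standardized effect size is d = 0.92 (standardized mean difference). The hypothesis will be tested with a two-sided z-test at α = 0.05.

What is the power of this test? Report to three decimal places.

Power ≈ 0.939

Noncentrality parameter: δ = d·√(n/2) = 0.92 × √(29/2) = 3.5033
Two-sided α = 0.05 → critical value z_{0.025} = 1.960.
Power = Φ(δ − 1.960) + Φ(−δ − 1.960) = Φ(1.543) + Φ(-5.463) = 0.9386 + 0.0000 = 0.9386.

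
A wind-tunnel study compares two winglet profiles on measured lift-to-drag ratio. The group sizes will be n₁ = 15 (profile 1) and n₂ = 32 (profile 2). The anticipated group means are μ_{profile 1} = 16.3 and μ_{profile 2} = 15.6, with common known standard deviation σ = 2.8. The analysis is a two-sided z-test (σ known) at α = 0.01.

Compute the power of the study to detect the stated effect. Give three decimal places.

Standardized effect: d = |μ_{profile 1} − μ_{profile 2}| / σ = |16.3 − 15.6| / 2.8 = 0.2500
Noncentrality parameter: δ = d / √(1/n₁ + 1/n₂) = 0.2500 / √(1/15 + 1/32) = 0.7989
Two-sided α = 0.01 → critical value z_{0.005} = 2.576.
Power = Φ(δ − 2.576) + Φ(−δ − 2.576) = Φ(-1.777) + Φ(-3.375) = 0.0378 + 0.0004 = 0.0382.

Power ≈ 0.038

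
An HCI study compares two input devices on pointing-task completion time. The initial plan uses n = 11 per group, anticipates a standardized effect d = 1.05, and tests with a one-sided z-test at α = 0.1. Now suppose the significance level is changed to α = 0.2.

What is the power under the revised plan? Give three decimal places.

δ = d·√(n/2) = 1.05 × √(11/2) = 2.4625 (unchanged). New critical value: z_{0.2} = 0.842.
Revised power = P(Z > 0.842 − δ) = Φ(1.621) = 0.9475.

Power ≈ 0.947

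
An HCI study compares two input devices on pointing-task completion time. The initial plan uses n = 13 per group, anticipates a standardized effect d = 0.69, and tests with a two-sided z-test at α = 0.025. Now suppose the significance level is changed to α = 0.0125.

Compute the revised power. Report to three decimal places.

δ = d·√(n/2) = 0.69 × √(13/2) = 1.7592 (unchanged). New critical value: z_{0.0063} = 2.498.
Revised power = Φ(δ − 2.498) + Φ(−δ − 2.498) = Φ(-0.739) + Φ(-4.257) = 0.2301 + 0.0000 = 0.2301.

Power ≈ 0.230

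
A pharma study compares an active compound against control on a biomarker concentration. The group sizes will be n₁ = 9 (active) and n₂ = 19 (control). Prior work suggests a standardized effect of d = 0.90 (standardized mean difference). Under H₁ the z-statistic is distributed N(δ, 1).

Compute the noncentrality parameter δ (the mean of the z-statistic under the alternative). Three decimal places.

δ ≈ 2.224

The noncentrality parameter scales effect size by the design's sample-size factor: δ = d / √(1/n₁ + 1/n₂) = 0.90 / √(1/9 + 1/19) = 2.2241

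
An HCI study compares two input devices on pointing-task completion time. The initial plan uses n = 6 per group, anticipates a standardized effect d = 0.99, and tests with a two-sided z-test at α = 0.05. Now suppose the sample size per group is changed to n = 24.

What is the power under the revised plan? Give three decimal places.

With n = 24 per group: δ = d·√(n/2) = 0.99 × √(24/2) = 3.4295. Critical value z_{0.025} = 1.960.
Revised power = Φ(δ − 1.960) + Φ(−δ − 1.960) = Φ(1.469) + Φ(-5.389) = 0.9292 + 0.0000 = 0.9292.

Power ≈ 0.929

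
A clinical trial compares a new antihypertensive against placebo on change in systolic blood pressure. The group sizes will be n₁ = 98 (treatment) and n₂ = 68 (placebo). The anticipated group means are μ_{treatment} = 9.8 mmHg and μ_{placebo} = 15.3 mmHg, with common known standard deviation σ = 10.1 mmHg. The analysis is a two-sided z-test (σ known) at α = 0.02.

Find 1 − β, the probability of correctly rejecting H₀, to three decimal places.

Power ≈ 0.869

Standardized effect: d = |μ_{treatment} − μ_{placebo}| / σ = |9.8 − 15.3| / 10.1 = 0.5446
Noncentrality parameter: δ = d / √(1/n₁ + 1/n₂) = 0.5446 / √(1/98 + 1/68) = 3.4503
Critical value for a two-sided test at α = 0.02: z_{α/2} = 2.326.
Power = Φ(δ − 2.326) + Φ(−δ − 2.326) = Φ(1.124) + Φ(-5.777) = 0.8695 + 0.0000 = 0.8695.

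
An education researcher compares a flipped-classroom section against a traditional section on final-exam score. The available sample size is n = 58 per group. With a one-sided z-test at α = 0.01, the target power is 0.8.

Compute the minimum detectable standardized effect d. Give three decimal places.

d ≈ 0.588

Need Φ(δ − 2.326) = 0.8, so δ = 2.326 + 0.842 = 3.168.
δ = d·√(n/2) ⇒ d = δ/√(n/2) = 3.168/√(58/2) = 0.5883.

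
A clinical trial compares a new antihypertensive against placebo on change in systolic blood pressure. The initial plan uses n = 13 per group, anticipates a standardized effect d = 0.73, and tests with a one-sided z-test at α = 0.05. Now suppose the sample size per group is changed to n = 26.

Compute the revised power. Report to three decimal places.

With n = 26 per group: δ = d·√(n/2) = 0.73 × √(26/2) = 2.6321. Critical value z_{0.05} = 1.645.
Revised power = Φ(δ − 1.645) = Φ(0.987) = 0.8382.

Power ≈ 0.838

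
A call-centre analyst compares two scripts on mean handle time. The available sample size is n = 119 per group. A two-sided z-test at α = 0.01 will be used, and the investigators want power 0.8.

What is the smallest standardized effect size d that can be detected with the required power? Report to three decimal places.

Required noncentrality: δ = z_{0.005} + z_{0.20} = 2.576 + 0.842 = 3.417.
(Lower-tail contribution to power is negligible for δ > 0.)
δ = d·√(n/2) ⇒ d = δ/√(n/2) = 3.417/√(119/2) = 0.4430.

d ≈ 0.443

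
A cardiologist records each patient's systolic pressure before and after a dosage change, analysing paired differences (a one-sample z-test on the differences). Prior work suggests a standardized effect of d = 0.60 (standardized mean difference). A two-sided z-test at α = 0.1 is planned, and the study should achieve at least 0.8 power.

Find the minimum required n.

n = 18

For power 0.8 need Φ(δ − z_{0.05}) = 0.8, so δ = z_{0.05} + z_{0.20} = 1.645 + 0.842 = 2.486.
(For δ > 0 the lower-tail rejection region contributes negligibly to power, so the one-term inversion is standard.)
δ = d·√n ⇒ n = (δ/d)² = (2.486 / 0.60)² = 17.17.
Round up to the next whole unit.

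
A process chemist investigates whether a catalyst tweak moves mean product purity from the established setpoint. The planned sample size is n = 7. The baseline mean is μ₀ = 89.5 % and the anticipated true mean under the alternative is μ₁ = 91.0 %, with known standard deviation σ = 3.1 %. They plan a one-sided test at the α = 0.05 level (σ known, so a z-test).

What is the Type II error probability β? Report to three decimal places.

Standardized effect: d = |μ₁ − μ₀| / σ = |91.0 − 89.5| / 3.1 = 0.4839
Noncentrality parameter: δ = d·√n = 0.4839 × √7 = 1.2802
Critical value for a one-sided test at α = 0.05: z_α = 1.645.
Power = P(Z > 1.645 − δ) = Φ(-0.365) = 0.3577.
Type II error: β = 1 − power = 1 − 0.3577 = 0.6423.

β ≈ 0.642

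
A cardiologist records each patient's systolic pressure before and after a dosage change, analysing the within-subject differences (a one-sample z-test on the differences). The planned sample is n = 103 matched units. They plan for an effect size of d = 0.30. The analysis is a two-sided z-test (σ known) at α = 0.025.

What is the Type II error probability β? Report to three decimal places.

Noncentrality parameter: δ = d·√n = 0.30 × √103 = 3.0447
Two-sided α = 0.025 → critical value z_{0.0125} = 2.241.
Power = Φ(δ − 2.241) + Φ(−δ − 2.241) = Φ(0.803) + Φ(-5.286) = 0.7891 + 0.0000 = 0.7891.
Type II error: β = 1 − power = 1 − 0.7891 = 0.2109.

β ≈ 0.211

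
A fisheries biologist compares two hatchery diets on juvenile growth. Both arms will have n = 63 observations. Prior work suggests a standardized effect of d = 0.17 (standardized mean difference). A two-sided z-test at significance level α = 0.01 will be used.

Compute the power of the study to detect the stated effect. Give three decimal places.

Power ≈ 0.053

Noncentrality parameter: δ = d·√(n/2) = 0.17 × √(63/2) = 0.9541
Critical value for a two-sided test at α = 0.01: z_{α/2} = 2.576.
Power = Φ(δ − 2.576) + Φ(−δ − 2.576) = Φ(-1.622) + Φ(-3.530) = 0.0524 + 0.0002 = 0.0526.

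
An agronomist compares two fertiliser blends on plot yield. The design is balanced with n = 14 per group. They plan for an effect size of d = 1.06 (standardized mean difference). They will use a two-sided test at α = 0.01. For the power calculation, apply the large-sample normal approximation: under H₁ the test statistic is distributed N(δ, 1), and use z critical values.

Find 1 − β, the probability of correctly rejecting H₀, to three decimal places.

Power ≈ 0.590

Noncentrality parameter: δ = d·√(n/2) = 1.06 × √(14/2) = 2.8045
Critical value for a two-sided test at α = 0.01: z_{α/2} = 2.576.
Power = Φ(δ − 2.576) + Φ(−δ − 2.576) = Φ(0.229) + Φ(-5.380) = 0.5904 + 0.0000 = 0.5904.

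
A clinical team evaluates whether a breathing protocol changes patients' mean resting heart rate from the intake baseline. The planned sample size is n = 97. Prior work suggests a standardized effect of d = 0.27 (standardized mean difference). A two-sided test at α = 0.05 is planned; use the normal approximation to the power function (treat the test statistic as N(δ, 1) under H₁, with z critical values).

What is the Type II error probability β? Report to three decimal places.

β ≈ 0.242

Noncentrality parameter: λ = d·√n = 0.27 × √97 = 2.6592
Two-sided α = 0.05 → critical value z_{0.025} = 1.960.
Power = Φ(λ − 1.960) + Φ(−λ − 1.960) = Φ(0.699) + Φ(-4.619) = 0.7578 + 0.0000 = 0.7578.
Type II error: β = 1 − power = 1 − 0.7578 = 0.2422.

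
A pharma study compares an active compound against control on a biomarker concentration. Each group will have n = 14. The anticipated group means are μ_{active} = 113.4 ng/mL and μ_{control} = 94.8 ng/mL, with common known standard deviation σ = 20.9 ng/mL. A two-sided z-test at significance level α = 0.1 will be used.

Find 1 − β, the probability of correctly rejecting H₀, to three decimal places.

Standardized effect: d = |μ_{active} − μ_{control}| / σ = |113.4 − 94.8| / 20.9 = 0.8900
Noncentrality parameter: δ = d·√(n/2) = 0.8900 × √(14/2) = 2.3546
Two-sided α = 0.1 → critical value z_{0.05} = 1.645.
Power = Φ(δ − 1.645) + Φ(−δ − 1.645) = Φ(0.710) + Φ(-3.999) = 0.7611 + 0.0000 = 0.7611.

Power ≈ 0.761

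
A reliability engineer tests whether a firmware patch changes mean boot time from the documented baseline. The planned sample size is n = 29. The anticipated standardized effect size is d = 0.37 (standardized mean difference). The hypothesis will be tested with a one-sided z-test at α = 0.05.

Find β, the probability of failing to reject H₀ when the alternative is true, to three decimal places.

Noncentrality parameter: δ = d·√n = 0.37 × √29 = 1.9925
One-sided α = 0.05 → critical value z_{0.05} = 1.645.
Power = Φ(δ − 1.645) = Φ(0.348) = 0.6360.
Type II error: β = 1 − power = 1 − 0.6360 = 0.3640.

β ≈ 0.364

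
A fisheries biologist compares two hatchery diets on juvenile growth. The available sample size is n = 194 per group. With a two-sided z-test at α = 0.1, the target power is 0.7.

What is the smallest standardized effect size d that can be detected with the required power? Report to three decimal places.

Required noncentrality: δ = z_{0.05} + z_{0.30} = 1.645 + 0.524 = 2.169.
(Lower-tail contribution to power is negligible for δ > 0.)
δ = d·√(n/2) ⇒ d = δ/√(n/2) = 2.169/√(194/2) = 0.2203.

d ≈ 0.220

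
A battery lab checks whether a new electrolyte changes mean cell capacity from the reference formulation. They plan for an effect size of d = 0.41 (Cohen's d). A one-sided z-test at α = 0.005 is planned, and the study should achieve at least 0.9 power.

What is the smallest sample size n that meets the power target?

n = 89

For power 0.9 need Φ(δ − z_{0.005}) = 0.9, so δ = z_{0.005} + z_{0.10} = 2.576 + 1.282 = 3.857.
δ = d·√n ⇒ n = (δ/d)² = (3.857 / 0.41)² = 88.52.
Rounding up, n = 89.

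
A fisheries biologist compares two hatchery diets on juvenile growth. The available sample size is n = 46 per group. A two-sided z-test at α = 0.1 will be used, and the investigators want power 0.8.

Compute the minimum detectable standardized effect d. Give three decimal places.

d ≈ 0.518

Need Φ(δ − 1.645) = 0.8, so δ = 1.645 + 0.842 = 2.486.
(The second rejection-region term Φ(−δ − z_{α/2}) is negligible and dropped.)
δ = d·√(n/2) ⇒ d = δ/√(n/2) = 2.486/√(46/2) = 0.5185.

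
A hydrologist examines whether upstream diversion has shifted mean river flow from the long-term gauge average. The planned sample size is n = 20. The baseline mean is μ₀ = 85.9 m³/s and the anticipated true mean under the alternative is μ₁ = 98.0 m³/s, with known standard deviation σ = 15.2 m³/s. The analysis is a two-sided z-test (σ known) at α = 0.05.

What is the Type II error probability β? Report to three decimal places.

Standardized effect: d = |μ₁ − μ₀| / σ = |98.0 − 85.9| / 15.2 = 0.7961
Noncentrality parameter: δ = d·√n = 0.7961 × √20 = 3.5601
Two-sided α = 0.05 → critical value z_{0.025} = 1.960.
Power = Φ(δ − 1.960) + Φ(−δ − 1.960) = Φ(1.600) + Φ(-5.520) = 0.9452 + 0.0000 = 0.9452.
Type II error: β = 1 − power = 1 − 0.9452 = 0.0548.

β ≈ 0.055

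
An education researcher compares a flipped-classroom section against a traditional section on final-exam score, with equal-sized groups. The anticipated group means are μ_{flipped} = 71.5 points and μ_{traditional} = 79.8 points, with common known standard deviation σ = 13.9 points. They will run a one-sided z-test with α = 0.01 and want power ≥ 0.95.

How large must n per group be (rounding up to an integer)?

n = 89 per group

Standardized effect: d = |μ_{flipped} − μ_{traditional}| / σ = |71.5 − 79.8| / 13.9 = 0.5971
For power 0.95 need Φ(δ − z_{0.01}) = 0.95, so δ = z_{0.01} + z_{0.05} = 2.326 + 1.645 = 3.971.
δ = d·√(n/2) ⇒ n = 2(δ/d)² = 2 × (3.971 / 0.5971)² = 88.46.
Rounding up, n = 89 per group.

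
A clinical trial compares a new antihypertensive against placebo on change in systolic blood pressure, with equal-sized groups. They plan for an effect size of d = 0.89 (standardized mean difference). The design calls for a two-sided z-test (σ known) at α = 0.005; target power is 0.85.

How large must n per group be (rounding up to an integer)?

For power 0.85 need Φ(δ − z_{0.0025}) = 0.85, so δ = z_{0.0025} + z_{0.15} = 2.807 + 1.036 = 3.843.
(The Φ(−δ − z_{α/2}) term is vanishingly small for δ > 0 and is dropped in the standard sample-size formula.)
δ = d·√(n/2) ⇒ n = 2(δ/d)² = 2 × (3.843 / 0.89)² = 37.30.
Round up to the next whole unit.

n = 38 per group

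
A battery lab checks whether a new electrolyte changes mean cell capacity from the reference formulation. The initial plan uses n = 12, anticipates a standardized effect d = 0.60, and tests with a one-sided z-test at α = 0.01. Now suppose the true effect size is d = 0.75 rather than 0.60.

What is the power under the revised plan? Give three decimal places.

Power ≈ 0.607

With d = 0.75: δ = d·√n = 0.75 × √12 = 2.5981. Critical value z_{0.01} = 2.326.
Revised power = P(Z > 2.326 − δ) = Φ(0.272) = 0.6071.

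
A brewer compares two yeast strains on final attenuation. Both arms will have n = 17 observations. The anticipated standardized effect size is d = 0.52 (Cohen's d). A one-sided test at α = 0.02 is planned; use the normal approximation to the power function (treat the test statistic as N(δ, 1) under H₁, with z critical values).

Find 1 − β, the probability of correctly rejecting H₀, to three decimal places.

Power ≈ 0.295

Noncentrality parameter: δ = d·√(n/2) = 0.52 × √(17/2) = 1.5160
One-sided α = 0.02 → critical value z_{0.02} = 2.054.
Power = Φ(δ − 2.054) = Φ(-0.538) = 0.2954.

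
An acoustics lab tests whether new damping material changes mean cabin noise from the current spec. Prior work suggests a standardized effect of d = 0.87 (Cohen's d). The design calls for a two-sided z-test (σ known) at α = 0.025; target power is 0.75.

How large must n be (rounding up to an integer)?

n = 12

Set Φ(δ − 2.241) = 0.75; then δ − 2.241 = Φ⁻¹(0.75) = 0.674, giving δ = 2.916.
(The Φ(−δ − z_{α/2}) term is vanishingly small for δ > 0 and is dropped in the standard sample-size formula.)
δ = d·√n ⇒ n = (δ/d)² = (2.916 / 0.87)² = 11.23.
Rounding up, n = 12.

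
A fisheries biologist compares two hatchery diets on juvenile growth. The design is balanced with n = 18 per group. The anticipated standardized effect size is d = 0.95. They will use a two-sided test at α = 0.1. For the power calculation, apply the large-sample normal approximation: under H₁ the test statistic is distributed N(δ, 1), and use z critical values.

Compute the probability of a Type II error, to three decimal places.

β ≈ 0.114

Noncentrality parameter: δ = d·√(n/2) = 0.95 × √(18/2) = 2.8500
Critical value for a two-sided test at α = 0.1: z_{α/2} = 1.645.
Power = Φ(δ − 1.645) + Φ(−δ − 1.645) = Φ(1.205) + Φ(-4.495) = 0.8859 + 0.0000 = 0.8859.
Type II error: β = 1 − power = 1 − 0.8859 = 0.1141.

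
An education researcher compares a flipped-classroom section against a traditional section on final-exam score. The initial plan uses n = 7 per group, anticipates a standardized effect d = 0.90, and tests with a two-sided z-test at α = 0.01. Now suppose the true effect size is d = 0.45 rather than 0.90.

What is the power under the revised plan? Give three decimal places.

With d = 0.45: δ = d·√(n/2) = 0.45 × √(7/2) = 0.8419. Critical value z_{0.005} = 2.576.
Revised power = Φ(δ − 2.576) + Φ(−δ − 2.576) = Φ(-1.734) + Φ(-3.418) = 0.0415 + 0.0003 = 0.0418.

Power ≈ 0.042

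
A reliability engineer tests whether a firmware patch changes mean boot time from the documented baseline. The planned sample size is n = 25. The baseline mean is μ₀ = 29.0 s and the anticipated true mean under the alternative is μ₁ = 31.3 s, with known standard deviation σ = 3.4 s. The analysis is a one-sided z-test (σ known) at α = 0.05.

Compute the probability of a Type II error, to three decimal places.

Standardized effect: d = |μ₁ − μ₀| / σ = |31.3 − 29.0| / 3.4 = 0.6765
Noncentrality parameter: δ = d·√n = 0.6765 × √25 = 3.3824
One-sided α = 0.05 → critical value z_{0.05} = 1.645.
Power = P(Z > 1.645 − δ) = Φ(1.737) = 0.9589.
Type II error: β = 1 − power = 1 − 0.9589 = 0.0411.

β ≈ 0.041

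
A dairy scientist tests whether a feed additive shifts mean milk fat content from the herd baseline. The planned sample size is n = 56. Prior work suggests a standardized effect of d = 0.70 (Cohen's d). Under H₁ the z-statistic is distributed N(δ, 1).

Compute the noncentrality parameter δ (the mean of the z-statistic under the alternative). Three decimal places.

δ ≈ 5.238

The noncentrality parameter scales effect size by the design's sample-size factor: δ = d·√n = 0.70 × √56 = 5.2383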